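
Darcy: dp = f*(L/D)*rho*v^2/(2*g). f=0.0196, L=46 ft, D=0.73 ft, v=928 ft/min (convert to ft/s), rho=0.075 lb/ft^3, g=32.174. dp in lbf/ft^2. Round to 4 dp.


v_fps = 928/60 = 15.4667 ft/s
dp = 0.0196*(46/0.73)*0.075*15.4667^2/(2*32.174) = 0.3444 lbf/ft^2

0.3444 lbf/ft^2


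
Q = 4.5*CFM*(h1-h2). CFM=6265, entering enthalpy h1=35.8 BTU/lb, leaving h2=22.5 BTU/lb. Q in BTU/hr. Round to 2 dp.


Q = 4.5 * 6265 * (35.8 - 22.5) = 374960.25 BTU/hr

374960.25 BTU/hr


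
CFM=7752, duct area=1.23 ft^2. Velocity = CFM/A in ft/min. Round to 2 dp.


V = 7752 / 1.23 = 6302.44 ft/min

6302.44 ft/min


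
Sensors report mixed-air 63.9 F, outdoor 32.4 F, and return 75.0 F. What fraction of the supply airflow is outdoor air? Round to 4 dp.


frac = (63.9 - 75.0) / (32.4 - 75.0) = 0.2606

0.2606


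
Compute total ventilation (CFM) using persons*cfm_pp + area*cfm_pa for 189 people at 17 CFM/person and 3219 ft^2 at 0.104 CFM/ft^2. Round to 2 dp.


Total = 189*17 + 3219*0.104 = 3547.78 CFM

3547.78 CFM


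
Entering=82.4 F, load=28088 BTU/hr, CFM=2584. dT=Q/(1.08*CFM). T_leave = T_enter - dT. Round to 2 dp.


dT = 28088/(1.08*2584) = 10.0648
T_leave = 82.4 - 10.0648 = 72.34 F

72.34 F


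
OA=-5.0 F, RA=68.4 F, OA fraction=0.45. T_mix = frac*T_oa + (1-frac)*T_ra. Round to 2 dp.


T_mix = 0.45*(-5.0) + 0.55*68.4 = 35.37 F

35.37 F


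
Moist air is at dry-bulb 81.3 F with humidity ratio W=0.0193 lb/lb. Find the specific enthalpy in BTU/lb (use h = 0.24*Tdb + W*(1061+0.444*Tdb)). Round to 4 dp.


h = 0.24*81.3 + 0.0193*(1061+0.444*81.3) = 40.6860 BTU/lb

40.6860 BTU/lb


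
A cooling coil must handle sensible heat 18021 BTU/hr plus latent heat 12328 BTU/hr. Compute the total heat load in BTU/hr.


Qt = 18021 + 12328 = 30349 BTU/hr

30349 BTU/hr


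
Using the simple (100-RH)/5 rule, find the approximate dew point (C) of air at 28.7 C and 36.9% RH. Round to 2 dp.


Td = 28.7 - (100-36.9)/5 = 16.08 C

16.08 C


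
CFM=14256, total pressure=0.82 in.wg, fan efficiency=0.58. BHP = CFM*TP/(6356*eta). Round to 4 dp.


BHP = 14256 * 0.82 / (6356 * 0.58) = 3.1710 hp

3.1710 hp


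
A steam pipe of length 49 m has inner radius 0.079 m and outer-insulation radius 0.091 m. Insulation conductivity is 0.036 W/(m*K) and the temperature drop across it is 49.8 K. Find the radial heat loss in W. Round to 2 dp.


Q = 2*pi*0.036*49*49.8/ln(0.091/0.079) = 3903.22 W

3903.22 W


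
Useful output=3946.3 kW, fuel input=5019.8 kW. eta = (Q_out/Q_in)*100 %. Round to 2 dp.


eta = (3946.3/5019.8)*100 = 78.61 %

78.61 %


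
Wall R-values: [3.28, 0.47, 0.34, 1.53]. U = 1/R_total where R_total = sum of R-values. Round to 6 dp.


R_total = 3.28 + 0.47 + 0.34 + 1.53 = 5.62
U = 1/5.62 = 0.177936

0.177936


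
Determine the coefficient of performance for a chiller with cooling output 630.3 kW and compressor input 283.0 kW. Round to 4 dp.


COP = 630.3 / 283.0 = 2.2272

2.2272


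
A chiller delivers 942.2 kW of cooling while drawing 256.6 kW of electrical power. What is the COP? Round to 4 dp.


COP = 942.2 / 256.6 = 3.6719

3.6719


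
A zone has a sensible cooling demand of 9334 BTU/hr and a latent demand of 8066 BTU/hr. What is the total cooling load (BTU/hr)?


Qt = 9334 + 8066 = 17400 BTU/hr

17400 BTU/hr


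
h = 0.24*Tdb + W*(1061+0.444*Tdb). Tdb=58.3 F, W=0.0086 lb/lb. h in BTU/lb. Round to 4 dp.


h = 0.24*58.3 + 0.0086*(1061+0.444*58.3) = 23.3392 BTU/lb

23.3392 BTU/lb


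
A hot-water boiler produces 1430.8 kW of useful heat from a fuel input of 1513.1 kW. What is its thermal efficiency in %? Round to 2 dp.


eta = (1430.8/1513.1)*100 = 94.56 %

94.56 %


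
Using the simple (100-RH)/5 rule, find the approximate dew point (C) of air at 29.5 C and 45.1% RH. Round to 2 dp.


Td = 29.5 - (100-45.1)/5 = 18.52 C

18.52 C


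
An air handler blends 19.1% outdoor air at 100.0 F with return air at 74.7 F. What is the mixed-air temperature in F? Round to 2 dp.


T_mix = 74.7 + (19.1/100)*(100.0-74.7) = 79.53 F

79.53 F


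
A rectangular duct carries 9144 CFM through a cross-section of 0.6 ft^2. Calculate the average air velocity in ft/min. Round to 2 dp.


V = 9144 / 0.6 = 15240.00 ft/min

15240.00 ft/min


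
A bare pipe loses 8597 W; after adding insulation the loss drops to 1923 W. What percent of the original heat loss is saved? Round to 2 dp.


Savings = ((8597-1923)/8597)*100 = 77.63 %

77.63 %


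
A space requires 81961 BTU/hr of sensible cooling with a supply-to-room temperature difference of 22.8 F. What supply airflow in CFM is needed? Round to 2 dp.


CFM = 81961 / (1.08 * 22.8) = 3328.50

3328.50 CFM


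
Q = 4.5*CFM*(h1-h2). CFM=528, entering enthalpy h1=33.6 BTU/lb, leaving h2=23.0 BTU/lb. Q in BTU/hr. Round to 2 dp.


Q = 4.5 * 528 * (33.6 - 23.0) = 25185.60 BTU/hr

25185.60 BTU/hr


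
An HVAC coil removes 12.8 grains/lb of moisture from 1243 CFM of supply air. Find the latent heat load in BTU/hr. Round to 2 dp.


Q = 0.68 * 1243 * 12.8 = 10819.07 BTU/hr

10819.07 BTU/hr


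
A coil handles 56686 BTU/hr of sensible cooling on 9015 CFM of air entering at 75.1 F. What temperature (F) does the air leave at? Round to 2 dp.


dT = 56686/(1.08*9015) = 5.8222
T_leave = 75.1 - 5.8222 = 69.28 F

69.28 F


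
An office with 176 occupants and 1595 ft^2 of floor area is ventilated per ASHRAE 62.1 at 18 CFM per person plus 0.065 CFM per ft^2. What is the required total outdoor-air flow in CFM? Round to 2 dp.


Total = 176*18 + 1595*0.065 = 3271.68 CFM

3271.68 CFM


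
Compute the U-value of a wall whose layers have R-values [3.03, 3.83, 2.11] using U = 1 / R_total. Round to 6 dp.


R_total = 3.03 + 3.83 + 2.11 = 8.97
U = 1/8.97 = 0.111483

0.111483


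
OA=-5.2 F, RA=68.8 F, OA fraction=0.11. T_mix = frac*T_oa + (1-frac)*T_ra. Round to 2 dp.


T_mix = 0.11*(-5.2) + 0.89*68.8 = 60.66 F

60.66 F


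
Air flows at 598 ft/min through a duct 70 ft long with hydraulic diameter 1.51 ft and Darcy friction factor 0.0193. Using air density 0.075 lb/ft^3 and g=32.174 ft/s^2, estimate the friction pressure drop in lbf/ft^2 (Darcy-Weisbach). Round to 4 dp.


v_fps = 598/60 = 9.9667 ft/s
dp = 0.0193*(70/1.51)*0.075*9.9667^2/(2*32.174) = 0.1036 lbf/ft^2

0.1036 lbf/ft^2


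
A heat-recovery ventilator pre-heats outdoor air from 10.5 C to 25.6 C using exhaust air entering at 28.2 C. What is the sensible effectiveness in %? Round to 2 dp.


eff = (25.6-10.5)/(28.2-10.5)*100 = 85.31 %

85.31 %


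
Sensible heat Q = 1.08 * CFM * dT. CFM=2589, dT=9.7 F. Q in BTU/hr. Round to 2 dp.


Q = 1.08 * 2589 * 9.7 = 27122.36 BTU/hr

27122.36 BTU/hr


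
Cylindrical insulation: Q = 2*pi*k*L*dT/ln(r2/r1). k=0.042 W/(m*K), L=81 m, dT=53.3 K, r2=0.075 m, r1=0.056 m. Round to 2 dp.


Q = 2*pi*0.042*81*53.3/ln(0.075/0.056) = 3899.92 W

3899.92 W


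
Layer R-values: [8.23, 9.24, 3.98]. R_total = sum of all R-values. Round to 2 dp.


R_total = 8.23 + 9.24 + 3.98 = 21.45

21.45


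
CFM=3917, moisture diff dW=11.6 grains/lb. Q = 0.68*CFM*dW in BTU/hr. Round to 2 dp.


Q = 0.68 * 3917 * 11.6 = 30897.30 BTU/hr

30897.30 BTU/hr


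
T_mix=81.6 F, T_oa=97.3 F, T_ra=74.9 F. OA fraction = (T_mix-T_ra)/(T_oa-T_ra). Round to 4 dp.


frac = (81.6 - 74.9) / (97.3 - 74.9) = 0.2991

0.2991


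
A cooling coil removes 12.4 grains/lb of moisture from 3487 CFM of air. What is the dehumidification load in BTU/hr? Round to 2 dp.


Q = 0.68 * 3487 * 12.4 = 29402.38 BTU/hr

29402.38 BTU/hr


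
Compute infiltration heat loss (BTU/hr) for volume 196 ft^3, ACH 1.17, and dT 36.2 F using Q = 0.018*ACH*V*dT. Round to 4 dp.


Q = 0.018 * 1.17 * 196 * 36.2 = 149.4249 BTU/hr

149.4249 BTU/hr


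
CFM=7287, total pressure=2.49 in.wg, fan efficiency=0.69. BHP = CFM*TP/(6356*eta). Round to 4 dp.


BHP = 7287 * 2.49 / (6356 * 0.69) = 4.1373 hp

4.1373 hp


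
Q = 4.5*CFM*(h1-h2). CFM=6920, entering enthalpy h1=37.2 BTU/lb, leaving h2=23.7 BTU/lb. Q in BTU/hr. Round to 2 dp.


Q = 4.5 * 6920 * (37.2 - 23.7) = 420390.00 BTU/hr

420390.00 BTU/hr


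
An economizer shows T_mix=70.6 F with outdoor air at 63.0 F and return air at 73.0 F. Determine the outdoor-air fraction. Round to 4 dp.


frac = (70.6 - 73.0) / (63.0 - 73.0) = 0.2400

0.2400


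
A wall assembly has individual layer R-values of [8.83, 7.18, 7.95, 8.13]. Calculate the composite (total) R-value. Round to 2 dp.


R_total = 8.83 + 7.18 + 7.95 + 8.13 = 32.09

32.09


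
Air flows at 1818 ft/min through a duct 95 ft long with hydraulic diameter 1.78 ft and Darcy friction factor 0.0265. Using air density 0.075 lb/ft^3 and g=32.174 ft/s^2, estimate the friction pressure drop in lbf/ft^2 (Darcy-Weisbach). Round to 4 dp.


v_fps = 1818/60 = 30.3 ft/s
dp = 0.0265*(95/1.78)*0.075*30.3^2/(2*32.174) = 1.5134 lbf/ft^2

1.5134 lbf/ft^2


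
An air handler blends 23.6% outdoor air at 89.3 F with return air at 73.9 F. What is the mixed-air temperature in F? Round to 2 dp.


T_mix = 73.9 + (23.6/100)*(89.3-73.9) = 77.53 F

77.53 F


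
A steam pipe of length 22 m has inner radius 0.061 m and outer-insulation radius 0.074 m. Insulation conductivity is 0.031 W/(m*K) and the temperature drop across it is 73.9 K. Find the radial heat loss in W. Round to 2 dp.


Q = 2*pi*0.031*22*73.9/ln(0.074/0.061) = 1639.16 W

1639.16 W


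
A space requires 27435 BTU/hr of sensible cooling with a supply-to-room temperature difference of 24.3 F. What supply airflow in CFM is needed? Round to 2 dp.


CFM = 27435 / (1.08 * 24.3) = 1045.38

1045.38 CFM


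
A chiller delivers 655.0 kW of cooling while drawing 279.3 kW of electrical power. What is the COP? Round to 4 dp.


COP = 655.0 / 279.3 = 2.3451

2.3451


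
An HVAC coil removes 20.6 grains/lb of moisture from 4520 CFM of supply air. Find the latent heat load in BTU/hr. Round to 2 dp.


Q = 0.68 * 4520 * 20.6 = 63316.16 BTU/hr

63316.16 BTU/hr


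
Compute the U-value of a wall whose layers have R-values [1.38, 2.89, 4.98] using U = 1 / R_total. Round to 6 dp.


R_total = 1.38 + 2.89 + 4.98 = 9.25
U = 1/9.25 = 0.108108

0.108108


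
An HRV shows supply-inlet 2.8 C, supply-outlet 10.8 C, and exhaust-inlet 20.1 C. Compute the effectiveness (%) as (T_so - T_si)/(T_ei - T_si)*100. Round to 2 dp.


eff = (10.8-2.8)/(20.1-2.8)*100 = 46.24 %

46.24 %


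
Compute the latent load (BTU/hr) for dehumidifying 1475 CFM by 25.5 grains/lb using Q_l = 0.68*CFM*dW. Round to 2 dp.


Q = 0.68 * 1475 * 25.5 = 25576.50 BTU/hr

25576.50 BTU/hr


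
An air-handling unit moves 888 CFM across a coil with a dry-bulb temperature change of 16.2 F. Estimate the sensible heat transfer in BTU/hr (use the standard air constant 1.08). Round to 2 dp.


Q = 1.08 * 888 * 16.2 = 15536.45 BTU/hr

15536.45 BTU/hr


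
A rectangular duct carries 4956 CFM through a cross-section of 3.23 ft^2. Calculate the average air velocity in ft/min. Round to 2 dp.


V = 4956 / 3.23 = 1534.37 ft/min

1534.37 ft/min


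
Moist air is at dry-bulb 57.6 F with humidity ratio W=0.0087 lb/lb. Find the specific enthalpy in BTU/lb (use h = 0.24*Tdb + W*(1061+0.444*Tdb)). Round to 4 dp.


h = 0.24*57.6 + 0.0087*(1061+0.444*57.6) = 23.2772 BTU/lb

23.2772 BTU/lb


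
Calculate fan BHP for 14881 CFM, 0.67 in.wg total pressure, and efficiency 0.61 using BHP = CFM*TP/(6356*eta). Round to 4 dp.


BHP = 14881 * 0.67 / (6356 * 0.61) = 2.5715 hp

2.5715 hp


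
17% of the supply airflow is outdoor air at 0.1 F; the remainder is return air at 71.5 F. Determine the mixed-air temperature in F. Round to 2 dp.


T_mix = 0.17*0.1 + 0.83*71.5 = 59.36 F

59.36 F


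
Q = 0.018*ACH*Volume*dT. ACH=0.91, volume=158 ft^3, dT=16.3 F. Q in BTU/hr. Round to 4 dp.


Q = 0.018 * 0.91 * 158 * 16.3 = 42.1851 BTU/hr

42.1851 BTU/hr


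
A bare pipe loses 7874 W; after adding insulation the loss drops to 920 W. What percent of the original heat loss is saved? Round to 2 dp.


Savings = ((7874-920)/7874)*100 = 88.32 %

88.32 %


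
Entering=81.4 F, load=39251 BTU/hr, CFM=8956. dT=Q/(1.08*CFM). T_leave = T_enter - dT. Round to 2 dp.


dT = 39251/(1.08*8956) = 4.0580
T_leave = 81.4 - 4.0580 = 77.34 F

77.34 F


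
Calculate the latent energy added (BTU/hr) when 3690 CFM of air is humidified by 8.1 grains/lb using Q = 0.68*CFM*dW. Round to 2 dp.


Q = 0.68 * 3690 * 8.1 = 20324.52 BTU/hr

20324.52 BTU/hr


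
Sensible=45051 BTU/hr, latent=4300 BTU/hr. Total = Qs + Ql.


Qt = 45051 + 4300 = 49351 BTU/hr

49351 BTU/hr


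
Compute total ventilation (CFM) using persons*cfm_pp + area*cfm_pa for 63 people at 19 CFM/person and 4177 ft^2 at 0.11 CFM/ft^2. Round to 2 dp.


Total = 63*19 + 4177*0.11 = 1656.47 CFM

1656.47 CFM


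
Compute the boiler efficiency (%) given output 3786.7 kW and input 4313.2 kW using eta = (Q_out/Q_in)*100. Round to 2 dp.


eta = (3786.7/4313.2)*100 = 87.79 %

87.79 %


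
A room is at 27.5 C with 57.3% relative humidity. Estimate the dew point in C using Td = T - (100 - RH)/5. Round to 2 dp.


Td = 27.5 - (100-57.3)/5 = 18.96 C

18.96 C


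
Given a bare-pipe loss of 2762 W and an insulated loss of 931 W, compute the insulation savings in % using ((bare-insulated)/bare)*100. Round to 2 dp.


Savings = ((2762-931)/2762)*100 = 66.29 %

66.29 %


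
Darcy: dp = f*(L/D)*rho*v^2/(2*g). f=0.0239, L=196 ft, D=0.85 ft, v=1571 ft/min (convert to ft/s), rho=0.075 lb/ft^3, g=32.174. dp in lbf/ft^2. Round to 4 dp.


v_fps = 1571/60 = 26.1833 ft/s
dp = 0.0239*(196/0.85)*0.075*26.1833^2/(2*32.174) = 4.4036 lbf/ft^2

4.4036 lbf/ft^2


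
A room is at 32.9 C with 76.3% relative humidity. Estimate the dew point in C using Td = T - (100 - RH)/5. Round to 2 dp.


Td = 32.9 - (100-76.3)/5 = 28.16 C

28.16 C


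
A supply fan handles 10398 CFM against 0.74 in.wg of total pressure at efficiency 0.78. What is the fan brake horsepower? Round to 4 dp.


BHP = 10398 * 0.74 / (6356 * 0.78) = 1.5520 hp

1.5520 hp


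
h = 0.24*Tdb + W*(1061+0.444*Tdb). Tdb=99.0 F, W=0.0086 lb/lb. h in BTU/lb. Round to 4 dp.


h = 0.24*99.0 + 0.0086*(1061+0.444*99.0) = 33.2626 BTU/lb

33.2626 BTU/lb


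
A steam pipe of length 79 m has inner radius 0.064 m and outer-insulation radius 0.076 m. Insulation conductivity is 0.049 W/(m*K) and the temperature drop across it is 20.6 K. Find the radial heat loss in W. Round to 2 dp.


Q = 2*pi*0.049*79*20.6/ln(0.076/0.064) = 2915.55 W

2915.55 W


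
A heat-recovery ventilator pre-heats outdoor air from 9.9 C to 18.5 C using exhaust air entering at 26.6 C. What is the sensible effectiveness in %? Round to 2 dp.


eff = (18.5-9.9)/(26.6-9.9)*100 = 51.50 %

51.50 %


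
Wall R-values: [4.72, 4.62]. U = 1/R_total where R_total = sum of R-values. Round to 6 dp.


R_total = 4.72 + 4.62 = 9.34
U = 1/9.34 = 0.107066

0.107066


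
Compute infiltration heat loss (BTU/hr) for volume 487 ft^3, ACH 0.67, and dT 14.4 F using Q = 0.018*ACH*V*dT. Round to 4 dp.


Q = 0.018 * 0.67 * 487 * 14.4 = 84.5744 BTU/hr

84.5744 BTU/hr


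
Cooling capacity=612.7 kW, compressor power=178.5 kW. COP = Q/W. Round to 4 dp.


COP = 612.7 / 178.5 = 3.4325

3.4325


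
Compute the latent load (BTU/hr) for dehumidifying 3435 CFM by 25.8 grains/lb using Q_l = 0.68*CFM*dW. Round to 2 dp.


Q = 0.68 * 3435 * 25.8 = 60263.64 BTU/hr

60263.64 BTU/hr


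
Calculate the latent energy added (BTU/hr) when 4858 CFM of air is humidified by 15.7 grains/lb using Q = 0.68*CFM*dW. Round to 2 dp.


Q = 0.68 * 4858 * 15.7 = 51864.01 BTU/hr

51864.01 BTU/hr


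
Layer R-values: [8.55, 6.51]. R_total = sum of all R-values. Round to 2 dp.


R_total = 8.55 + 6.51 = 15.06

15.06


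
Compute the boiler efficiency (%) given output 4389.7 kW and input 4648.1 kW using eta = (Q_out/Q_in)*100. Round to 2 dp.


eta = (4389.7/4648.1)*100 = 94.44 %

94.44 %


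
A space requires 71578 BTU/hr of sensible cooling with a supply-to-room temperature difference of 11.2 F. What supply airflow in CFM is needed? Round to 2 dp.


CFM = 71578 / (1.08 * 11.2) = 5917.49

5917.49 CFM


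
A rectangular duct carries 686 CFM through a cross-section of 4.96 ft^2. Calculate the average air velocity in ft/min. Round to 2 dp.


V = 686 / 4.96 = 138.31 ft/min

138.31 ft/min


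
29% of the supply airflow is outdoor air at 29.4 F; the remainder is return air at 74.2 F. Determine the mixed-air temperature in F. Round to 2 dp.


T_mix = 0.29*29.4 + 0.71*74.2 = 61.21 F

61.21 F


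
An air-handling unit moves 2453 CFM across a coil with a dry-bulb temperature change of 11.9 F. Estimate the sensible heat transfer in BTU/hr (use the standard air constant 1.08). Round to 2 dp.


Q = 1.08 * 2453 * 11.9 = 31525.96 BTU/hr

31525.96 BTU/hr


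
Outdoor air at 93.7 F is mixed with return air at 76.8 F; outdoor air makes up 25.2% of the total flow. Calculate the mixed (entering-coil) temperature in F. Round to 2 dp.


T_mix = 76.8 + (25.2/100)*(93.7-76.8) = 81.06 F

81.06 F


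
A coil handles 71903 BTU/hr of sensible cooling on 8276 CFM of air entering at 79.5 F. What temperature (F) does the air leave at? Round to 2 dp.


dT = 71903/(1.08*8276) = 8.0446
T_leave = 79.5 - 8.0446 = 71.46 F

71.46 F


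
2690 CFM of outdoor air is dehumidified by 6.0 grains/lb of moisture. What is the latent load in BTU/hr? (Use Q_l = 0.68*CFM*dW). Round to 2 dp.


Q = 0.68 * 2690 * 6.0 = 10975.20 BTU/hr

10975.20 BTU/hr


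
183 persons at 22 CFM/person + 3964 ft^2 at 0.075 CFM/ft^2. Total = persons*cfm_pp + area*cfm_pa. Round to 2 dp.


Total = 183*22 + 3964*0.075 = 4323.30 CFM

4323.30 CFM


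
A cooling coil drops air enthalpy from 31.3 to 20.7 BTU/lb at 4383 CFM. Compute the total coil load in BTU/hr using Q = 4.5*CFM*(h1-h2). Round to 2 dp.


Q = 4.5 * 4383 * (31.3 - 20.7) = 209069.10 BTU/hr

209069.10 BTU/hr


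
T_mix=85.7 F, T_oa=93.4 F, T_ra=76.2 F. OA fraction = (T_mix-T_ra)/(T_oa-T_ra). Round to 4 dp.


frac = (85.7 - 76.2) / (93.4 - 76.2) = 0.5523

0.5523


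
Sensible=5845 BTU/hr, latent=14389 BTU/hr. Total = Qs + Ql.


Qt = 5845 + 14389 = 20234 BTU/hr

20234 BTU/hr


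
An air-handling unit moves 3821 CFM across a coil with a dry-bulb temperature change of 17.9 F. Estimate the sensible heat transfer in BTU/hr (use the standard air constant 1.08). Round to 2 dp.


Q = 1.08 * 3821 * 17.9 = 73867.57 BTU/hr

73867.57 BTU/hr


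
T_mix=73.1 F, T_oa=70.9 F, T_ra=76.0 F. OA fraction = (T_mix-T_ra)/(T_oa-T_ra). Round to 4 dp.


frac = (73.1 - 76.0) / (70.9 - 76.0) = 0.5686

0.5686


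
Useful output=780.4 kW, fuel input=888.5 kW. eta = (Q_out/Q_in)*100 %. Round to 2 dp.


eta = (780.4/888.5)*100 = 87.83 %

87.83 %


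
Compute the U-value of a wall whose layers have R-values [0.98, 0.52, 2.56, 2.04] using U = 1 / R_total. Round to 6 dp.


R_total = 0.98 + 0.52 + 2.56 + 2.04 = 6.10
U = 1/6.10 = 0.163934

0.163934


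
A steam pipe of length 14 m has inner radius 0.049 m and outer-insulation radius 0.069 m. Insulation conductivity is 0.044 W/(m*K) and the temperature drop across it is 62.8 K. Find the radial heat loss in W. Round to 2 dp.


Q = 2*pi*0.044*14*62.8/ln(0.069/0.049) = 710.12 W

710.12 W


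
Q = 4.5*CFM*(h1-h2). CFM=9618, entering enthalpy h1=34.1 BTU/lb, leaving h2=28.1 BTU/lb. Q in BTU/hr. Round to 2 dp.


Q = 4.5 * 9618 * (34.1 - 28.1) = 259686.00 BTU/hr

259686.00 BTU/hr


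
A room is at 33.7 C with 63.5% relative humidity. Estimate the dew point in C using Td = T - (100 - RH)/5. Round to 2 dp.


Td = 33.7 - (100-63.5)/5 = 26.40 C

26.40 C


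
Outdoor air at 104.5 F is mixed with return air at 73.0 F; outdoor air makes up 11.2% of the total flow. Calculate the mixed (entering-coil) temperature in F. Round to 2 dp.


T_mix = 73.0 + (11.2/100)*(104.5-73.0) = 76.53 F

76.53 F


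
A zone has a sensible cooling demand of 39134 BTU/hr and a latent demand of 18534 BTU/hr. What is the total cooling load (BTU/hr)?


Qt = 39134 + 18534 = 57668 BTU/hr

57668 BTU/hr


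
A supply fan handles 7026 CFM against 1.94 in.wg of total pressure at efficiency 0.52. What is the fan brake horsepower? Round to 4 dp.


BHP = 7026 * 1.94 / (6356 * 0.52) = 4.1240 hp

4.1240 hp


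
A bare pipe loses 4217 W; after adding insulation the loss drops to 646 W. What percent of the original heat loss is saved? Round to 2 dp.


Savings = ((4217-646)/4217)*100 = 84.68 %

84.68 %


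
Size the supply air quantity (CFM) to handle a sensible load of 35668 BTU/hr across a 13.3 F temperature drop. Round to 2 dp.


CFM = 35668 / (1.08 * 13.3) = 2483.15

2483.15 CFM


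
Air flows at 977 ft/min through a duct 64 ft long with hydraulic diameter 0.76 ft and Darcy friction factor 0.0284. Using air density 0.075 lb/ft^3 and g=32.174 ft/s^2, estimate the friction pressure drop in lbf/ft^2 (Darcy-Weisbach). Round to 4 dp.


v_fps = 977/60 = 16.2833 ft/s
dp = 0.0284*(64/0.76)*0.075*16.2833^2/(2*32.174) = 0.7391 lbf/ft^2

0.7391 lbf/ft^2


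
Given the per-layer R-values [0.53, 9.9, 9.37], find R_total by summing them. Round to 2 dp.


R_total = 0.53 + 9.9 + 9.37 = 19.80

19.80


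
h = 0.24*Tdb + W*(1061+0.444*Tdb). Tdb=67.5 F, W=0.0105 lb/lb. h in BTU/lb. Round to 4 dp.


h = 0.24*67.5 + 0.0105*(1061+0.444*67.5) = 27.6552 BTU/lb

27.6552 BTU/lb


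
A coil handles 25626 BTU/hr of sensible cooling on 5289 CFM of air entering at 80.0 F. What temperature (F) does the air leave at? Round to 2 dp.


dT = 25626/(1.08*5289) = 4.4863
T_leave = 80.0 - 4.4863 = 75.51 F

75.51 F


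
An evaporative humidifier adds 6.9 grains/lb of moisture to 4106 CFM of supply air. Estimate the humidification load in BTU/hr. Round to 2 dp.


Q = 0.68 * 4106 * 6.9 = 19265.35 BTU/hr

19265.35 BTU/hr


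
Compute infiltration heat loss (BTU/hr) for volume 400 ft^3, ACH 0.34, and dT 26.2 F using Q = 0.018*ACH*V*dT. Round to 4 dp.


Q = 0.018 * 0.34 * 400 * 26.2 = 64.1376 BTU/hr

64.1376 BTU/hr


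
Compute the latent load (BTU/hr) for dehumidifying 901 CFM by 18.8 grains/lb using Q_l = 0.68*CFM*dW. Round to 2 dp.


Q = 0.68 * 901 * 18.8 = 11518.38 BTU/hr

11518.38 BTU/hr


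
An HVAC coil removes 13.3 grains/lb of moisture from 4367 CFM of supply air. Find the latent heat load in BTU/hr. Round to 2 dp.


Q = 0.68 * 4367 * 13.3 = 39495.15 BTU/hr

39495.15 BTU/hr


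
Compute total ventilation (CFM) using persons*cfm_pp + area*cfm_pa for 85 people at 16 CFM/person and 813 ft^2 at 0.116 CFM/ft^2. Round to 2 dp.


Total = 85*16 + 813*0.116 = 1454.31 CFM

1454.31 CFM


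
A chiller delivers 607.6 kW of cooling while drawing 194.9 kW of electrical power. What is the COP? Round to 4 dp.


COP = 607.6 / 194.9 = 3.1175

3.1175


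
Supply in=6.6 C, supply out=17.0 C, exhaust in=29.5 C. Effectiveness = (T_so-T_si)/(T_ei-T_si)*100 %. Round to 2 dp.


eff = (17.0-6.6)/(29.5-6.6)*100 = 45.41 %

45.41 %


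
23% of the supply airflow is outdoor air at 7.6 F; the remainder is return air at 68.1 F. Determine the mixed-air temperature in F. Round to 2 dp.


T_mix = 0.23*7.6 + 0.77*68.1 = 54.19 F

54.19 F


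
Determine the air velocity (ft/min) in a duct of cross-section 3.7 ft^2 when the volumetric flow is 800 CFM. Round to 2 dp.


V = 800 / 3.7 = 216.22 ft/min

216.22 ft/min


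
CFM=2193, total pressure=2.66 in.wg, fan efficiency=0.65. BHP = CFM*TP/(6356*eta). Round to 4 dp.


BHP = 2193 * 2.66 / (6356 * 0.65) = 1.4120 hp

1.4120 hp


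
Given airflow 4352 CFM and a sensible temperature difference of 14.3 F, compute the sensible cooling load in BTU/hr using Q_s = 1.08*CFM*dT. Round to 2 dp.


Q = 1.08 * 4352 * 14.3 = 67212.29 BTU/hr

67212.29 BTU/hr


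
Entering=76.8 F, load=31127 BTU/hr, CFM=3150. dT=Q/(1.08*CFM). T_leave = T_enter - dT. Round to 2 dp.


dT = 31127/(1.08*3150) = 9.1496
T_leave = 76.8 - 9.1496 = 67.65 F

67.65 F


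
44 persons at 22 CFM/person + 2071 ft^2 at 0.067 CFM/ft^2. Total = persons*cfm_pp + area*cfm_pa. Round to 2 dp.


Total = 44*22 + 2071*0.067 = 1106.76 CFM

1106.76 CFM


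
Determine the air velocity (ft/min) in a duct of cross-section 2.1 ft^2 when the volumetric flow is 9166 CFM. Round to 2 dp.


V = 9166 / 2.1 = 4364.76 ft/min

4364.76 ft/min


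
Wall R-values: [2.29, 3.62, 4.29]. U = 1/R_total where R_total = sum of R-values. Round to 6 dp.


R_total = 2.29 + 3.62 + 4.29 = 10.20
U = 1/10.20 = 0.098039

0.098039


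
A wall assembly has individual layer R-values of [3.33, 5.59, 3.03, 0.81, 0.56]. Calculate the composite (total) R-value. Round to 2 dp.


R_total = 3.33 + 5.59 + 3.03 + 0.81 + 0.56 = 13.32

13.32


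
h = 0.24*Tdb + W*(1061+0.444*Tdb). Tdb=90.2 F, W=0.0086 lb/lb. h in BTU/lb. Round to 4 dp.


h = 0.24*90.2 + 0.0086*(1061+0.444*90.2) = 31.1170 BTU/lb

31.1170 BTU/lb


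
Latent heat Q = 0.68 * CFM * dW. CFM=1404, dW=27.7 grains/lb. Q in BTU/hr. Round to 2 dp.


Q = 0.68 * 1404 * 27.7 = 26445.74 BTU/hr

26445.74 BTU/hr


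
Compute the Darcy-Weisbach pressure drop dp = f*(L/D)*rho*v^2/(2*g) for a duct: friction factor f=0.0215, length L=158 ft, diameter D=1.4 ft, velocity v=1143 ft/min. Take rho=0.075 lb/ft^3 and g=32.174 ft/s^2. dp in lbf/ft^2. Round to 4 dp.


v_fps = 1143/60 = 19.05 ft/s
dp = 0.0215*(158/1.4)*0.075*19.05^2/(2*32.174) = 1.0263 lbf/ft^2

1.0263 lbf/ft^2


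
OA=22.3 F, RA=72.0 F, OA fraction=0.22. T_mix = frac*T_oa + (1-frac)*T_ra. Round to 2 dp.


T_mix = 0.22*22.3 + 0.78*72.0 = 61.07 F

61.07 F


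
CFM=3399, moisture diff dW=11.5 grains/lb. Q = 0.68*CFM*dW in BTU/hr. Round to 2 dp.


Q = 0.68 * 3399 * 11.5 = 26580.18 BTU/hr

26580.18 BTU/hr


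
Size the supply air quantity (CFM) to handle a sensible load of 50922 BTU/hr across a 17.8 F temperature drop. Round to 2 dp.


CFM = 50922 / (1.08 * 17.8) = 2648.88

2648.88 CFM


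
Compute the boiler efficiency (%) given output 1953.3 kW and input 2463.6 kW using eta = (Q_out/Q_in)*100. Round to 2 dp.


eta = (1953.3/2463.6)*100 = 79.29 %

79.29 %


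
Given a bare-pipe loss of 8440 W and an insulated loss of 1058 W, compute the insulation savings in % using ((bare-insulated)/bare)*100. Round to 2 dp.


Savings = ((8440-1058)/8440)*100 = 87.46 %

87.46 %


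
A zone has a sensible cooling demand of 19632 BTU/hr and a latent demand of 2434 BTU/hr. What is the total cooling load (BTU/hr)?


Qt = 19632 + 2434 = 22066 BTU/hr

22066 BTU/hr


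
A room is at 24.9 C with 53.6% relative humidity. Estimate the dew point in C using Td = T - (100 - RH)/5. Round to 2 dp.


Td = 24.9 - (100-53.6)/5 = 15.62 C

15.62 C


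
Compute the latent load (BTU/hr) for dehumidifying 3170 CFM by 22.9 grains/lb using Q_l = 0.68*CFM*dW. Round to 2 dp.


Q = 0.68 * 3170 * 22.9 = 49363.24 BTU/hr

49363.24 BTU/hr


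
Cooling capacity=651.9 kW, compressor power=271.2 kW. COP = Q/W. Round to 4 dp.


COP = 651.9 / 271.2 = 2.4038

2.4038


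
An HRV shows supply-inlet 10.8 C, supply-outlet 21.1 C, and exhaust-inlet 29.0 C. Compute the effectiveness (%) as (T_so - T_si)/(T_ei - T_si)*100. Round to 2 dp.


eff = (21.1-10.8)/(29.0-10.8)*100 = 56.59 %

56.59 %


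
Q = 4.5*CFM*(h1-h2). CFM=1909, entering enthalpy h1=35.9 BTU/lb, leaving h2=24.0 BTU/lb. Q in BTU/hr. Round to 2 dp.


Q = 4.5 * 1909 * (35.9 - 24.0) = 102226.95 BTU/hr

102226.95 BTU/hr


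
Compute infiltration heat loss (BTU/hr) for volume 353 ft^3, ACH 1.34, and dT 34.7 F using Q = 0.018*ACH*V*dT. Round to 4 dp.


Q = 0.018 * 1.34 * 353 * 34.7 = 295.4483 BTU/hr

295.4483 BTU/hr


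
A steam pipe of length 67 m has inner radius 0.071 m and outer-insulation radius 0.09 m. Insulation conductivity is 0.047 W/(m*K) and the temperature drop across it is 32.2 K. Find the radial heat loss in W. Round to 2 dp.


Q = 2*pi*0.047*67*32.2/ln(0.09/0.071) = 2686.72 W

2686.72 W


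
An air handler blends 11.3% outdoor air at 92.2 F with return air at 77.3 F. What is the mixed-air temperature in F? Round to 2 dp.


T_mix = 77.3 + (11.3/100)*(92.2-77.3) = 78.98 F

78.98 F


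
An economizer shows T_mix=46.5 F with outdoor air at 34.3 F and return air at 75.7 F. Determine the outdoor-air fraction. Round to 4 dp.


frac = (46.5 - 75.7) / (34.3 - 75.7) = 0.7053

0.7053


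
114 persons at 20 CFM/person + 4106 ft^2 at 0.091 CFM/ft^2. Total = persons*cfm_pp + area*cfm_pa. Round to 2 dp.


Total = 114*20 + 4106*0.091 = 2653.65 CFM

2653.65 CFM


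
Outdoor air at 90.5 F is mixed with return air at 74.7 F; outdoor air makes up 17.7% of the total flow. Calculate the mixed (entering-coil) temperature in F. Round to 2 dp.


T_mix = 74.7 + (17.7/100)*(90.5-74.7) = 77.50 F

77.50 F


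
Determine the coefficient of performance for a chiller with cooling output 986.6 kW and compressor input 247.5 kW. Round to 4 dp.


COP = 986.6 / 247.5 = 3.9863

3.9863


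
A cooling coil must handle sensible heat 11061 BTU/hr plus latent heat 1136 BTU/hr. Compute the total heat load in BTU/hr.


Qt = 11061 + 1136 = 12197 BTU/hr

12197 BTU/hr


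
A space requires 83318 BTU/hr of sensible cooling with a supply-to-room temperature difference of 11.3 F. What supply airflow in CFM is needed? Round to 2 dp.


CFM = 83318 / (1.08 * 11.3) = 6827.11

6827.11 CFM


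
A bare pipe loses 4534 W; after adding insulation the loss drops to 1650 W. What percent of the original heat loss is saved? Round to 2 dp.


Savings = ((4534-1650)/4534)*100 = 63.61 %

63.61 %


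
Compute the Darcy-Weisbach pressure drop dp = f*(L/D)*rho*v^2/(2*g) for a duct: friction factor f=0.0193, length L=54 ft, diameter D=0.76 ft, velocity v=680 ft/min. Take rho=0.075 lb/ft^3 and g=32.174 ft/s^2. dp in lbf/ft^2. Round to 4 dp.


v_fps = 680/60 = 11.3333 ft/s
dp = 0.0193*(54/0.76)*0.075*11.3333^2/(2*32.174) = 0.2053 lbf/ft^2

0.2053 lbf/ft^2


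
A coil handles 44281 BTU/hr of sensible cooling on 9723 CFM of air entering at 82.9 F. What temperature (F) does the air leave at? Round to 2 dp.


dT = 44281/(1.08*9723) = 4.2169
T_leave = 82.9 - 4.2169 = 78.68 F

78.68 F


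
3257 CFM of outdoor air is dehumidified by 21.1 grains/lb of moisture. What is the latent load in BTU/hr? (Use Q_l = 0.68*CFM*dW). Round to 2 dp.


Q = 0.68 * 3257 * 21.1 = 46731.44 BTU/hr

46731.44 BTU/hr


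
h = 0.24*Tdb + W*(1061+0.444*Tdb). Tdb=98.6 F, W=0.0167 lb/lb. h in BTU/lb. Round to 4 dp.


h = 0.24*98.6 + 0.0167*(1061+0.444*98.6) = 42.1138 BTU/lb

42.1138 BTU/lb


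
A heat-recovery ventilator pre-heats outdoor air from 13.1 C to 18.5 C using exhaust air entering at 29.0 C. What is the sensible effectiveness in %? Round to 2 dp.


eff = (18.5-13.1)/(29.0-13.1)*100 = 33.96 %

33.96 %


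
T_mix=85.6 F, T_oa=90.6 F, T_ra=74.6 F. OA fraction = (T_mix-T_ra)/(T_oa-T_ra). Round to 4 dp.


frac = (85.6 - 74.6) / (90.6 - 74.6) = 0.6875

0.6875


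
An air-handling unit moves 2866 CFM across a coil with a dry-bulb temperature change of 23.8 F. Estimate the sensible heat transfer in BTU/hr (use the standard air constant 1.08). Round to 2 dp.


Q = 1.08 * 2866 * 23.8 = 73667.66 BTU/hr

73667.66 BTU/hr


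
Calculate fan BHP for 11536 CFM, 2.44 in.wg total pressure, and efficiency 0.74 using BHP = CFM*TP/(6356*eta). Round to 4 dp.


BHP = 11536 * 2.44 / (6356 * 0.74) = 5.9845 hp

5.9845 hp


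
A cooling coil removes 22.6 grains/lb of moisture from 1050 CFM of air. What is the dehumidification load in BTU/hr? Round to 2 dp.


Q = 0.68 * 1050 * 22.6 = 16136.40 BTU/hr

16136.40 BTU/hr


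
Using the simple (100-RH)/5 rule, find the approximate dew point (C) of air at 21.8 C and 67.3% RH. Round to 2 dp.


Td = 21.8 - (100-67.3)/5 = 15.26 C

15.26 C


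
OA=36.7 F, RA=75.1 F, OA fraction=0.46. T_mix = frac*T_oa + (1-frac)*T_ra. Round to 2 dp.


T_mix = 0.46*36.7 + 0.54*75.1 = 57.44 F

57.44 F


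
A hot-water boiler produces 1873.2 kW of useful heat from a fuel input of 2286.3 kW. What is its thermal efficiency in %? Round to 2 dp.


eta = (1873.2/2286.3)*100 = 81.93 %

81.93 %


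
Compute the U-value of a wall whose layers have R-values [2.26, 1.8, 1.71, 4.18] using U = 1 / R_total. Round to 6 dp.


R_total = 2.26 + 1.8 + 1.71 + 4.18 = 9.95
U = 1/9.95 = 0.100503

0.100503


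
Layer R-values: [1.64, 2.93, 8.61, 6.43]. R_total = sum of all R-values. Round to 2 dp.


R_total = 1.64 + 2.93 + 8.61 + 6.43 = 19.61

19.61


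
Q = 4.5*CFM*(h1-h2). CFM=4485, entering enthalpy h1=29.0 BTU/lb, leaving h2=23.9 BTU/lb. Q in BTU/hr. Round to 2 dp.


Q = 4.5 * 4485 * (29.0 - 23.9) = 102930.75 BTU/hr

102930.75 BTU/hr


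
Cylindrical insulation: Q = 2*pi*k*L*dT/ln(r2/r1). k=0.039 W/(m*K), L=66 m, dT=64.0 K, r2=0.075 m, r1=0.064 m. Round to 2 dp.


Q = 2*pi*0.039*66*64.0/ln(0.075/0.064) = 6526.07 W

6526.07 W


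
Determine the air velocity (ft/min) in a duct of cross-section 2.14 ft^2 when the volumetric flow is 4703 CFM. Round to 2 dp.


V = 4703 / 2.14 = 2197.66 ft/min

2197.66 ft/min


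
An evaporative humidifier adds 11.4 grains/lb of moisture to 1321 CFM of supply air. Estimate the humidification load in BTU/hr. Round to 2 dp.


Q = 0.68 * 1321 * 11.4 = 10240.39 BTU/hr

10240.39 BTU/hr


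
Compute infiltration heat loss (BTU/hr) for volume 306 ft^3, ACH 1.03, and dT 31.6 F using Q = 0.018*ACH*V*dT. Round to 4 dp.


Q = 0.018 * 1.03 * 306 * 31.6 = 179.2744 BTU/hr

179.2744 BTU/hr


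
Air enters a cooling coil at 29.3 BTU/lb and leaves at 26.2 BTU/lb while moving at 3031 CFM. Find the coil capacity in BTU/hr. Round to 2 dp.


Q = 4.5 * 3031 * (29.3 - 26.2) = 42282.45 BTU/hr

42282.45 BTU/hr


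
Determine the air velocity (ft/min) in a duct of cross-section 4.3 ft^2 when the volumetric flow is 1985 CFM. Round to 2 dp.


V = 1985 / 4.3 = 461.63 ft/min

461.63 ft/min


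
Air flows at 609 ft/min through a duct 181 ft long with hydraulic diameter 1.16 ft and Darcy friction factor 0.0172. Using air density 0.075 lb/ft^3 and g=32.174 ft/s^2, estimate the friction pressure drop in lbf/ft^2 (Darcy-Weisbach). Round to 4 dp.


v_fps = 609/60 = 10.15 ft/s
dp = 0.0172*(181/1.16)*0.075*10.15^2/(2*32.174) = 0.3223 lbf/ft^2

0.3223 lbf/ft^2


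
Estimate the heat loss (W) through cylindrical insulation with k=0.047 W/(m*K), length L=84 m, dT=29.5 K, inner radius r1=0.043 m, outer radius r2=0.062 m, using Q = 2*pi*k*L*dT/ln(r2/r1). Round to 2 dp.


Q = 2*pi*0.047*84*29.5/ln(0.062/0.043) = 1999.75 W

1999.75 W


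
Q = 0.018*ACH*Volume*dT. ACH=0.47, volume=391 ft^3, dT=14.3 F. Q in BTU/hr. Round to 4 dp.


Q = 0.018 * 0.47 * 391 * 14.3 = 47.3024 BTU/hr

47.3024 BTU/hr


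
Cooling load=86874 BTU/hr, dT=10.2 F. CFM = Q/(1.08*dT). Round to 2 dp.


CFM = 86874 / (1.08 * 10.2) = 7886.17

7886.17 CFM


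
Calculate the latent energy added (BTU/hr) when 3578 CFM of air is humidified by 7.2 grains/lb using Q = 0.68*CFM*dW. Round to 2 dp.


Q = 0.68 * 3578 * 7.2 = 17517.89 BTU/hr

17517.89 BTU/hr


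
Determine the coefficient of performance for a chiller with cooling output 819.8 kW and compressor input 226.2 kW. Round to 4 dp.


COP = 819.8 / 226.2 = 3.6242

3.6242


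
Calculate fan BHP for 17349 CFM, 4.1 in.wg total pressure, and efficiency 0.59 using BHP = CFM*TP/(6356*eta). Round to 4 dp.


BHP = 17349 * 4.1 / (6356 * 0.59) = 18.9680 hp

18.9680 hp


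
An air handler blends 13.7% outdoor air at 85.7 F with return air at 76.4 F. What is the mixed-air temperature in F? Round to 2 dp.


T_mix = 76.4 + (13.7/100)*(85.7-76.4) = 77.67 F

77.67 F


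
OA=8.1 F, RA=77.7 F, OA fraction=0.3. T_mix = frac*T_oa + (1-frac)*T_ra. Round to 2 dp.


T_mix = 0.3*8.1 + 0.7*77.7 = 56.82 F

56.82 F


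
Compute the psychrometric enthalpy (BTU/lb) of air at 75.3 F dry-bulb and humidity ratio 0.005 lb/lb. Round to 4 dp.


h = 0.24*75.3 + 0.005*(1061+0.444*75.3) = 23.5442 BTU/lb

23.5442 BTU/lb


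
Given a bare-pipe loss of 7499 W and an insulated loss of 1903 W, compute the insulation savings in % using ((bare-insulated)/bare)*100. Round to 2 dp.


Savings = ((7499-1903)/7499)*100 = 74.62 %

74.62 %


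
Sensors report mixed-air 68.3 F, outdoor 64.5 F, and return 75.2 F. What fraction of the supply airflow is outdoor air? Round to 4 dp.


frac = (68.3 - 75.2) / (64.5 - 75.2) = 0.6449

0.6449


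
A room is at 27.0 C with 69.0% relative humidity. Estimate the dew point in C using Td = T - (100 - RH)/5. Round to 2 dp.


Td = 27.0 - (100-69.0)/5 = 20.80 C

20.80 C


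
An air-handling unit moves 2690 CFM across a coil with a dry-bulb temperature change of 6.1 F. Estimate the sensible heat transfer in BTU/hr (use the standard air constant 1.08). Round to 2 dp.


Q = 1.08 * 2690 * 6.1 = 17721.72 BTU/hr

17721.72 BTU/hr


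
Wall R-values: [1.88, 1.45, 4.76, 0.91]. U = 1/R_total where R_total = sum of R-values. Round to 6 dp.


R_total = 1.88 + 1.45 + 4.76 + 0.91 = 9.00
U = 1/9.00 = 0.111111

0.111111


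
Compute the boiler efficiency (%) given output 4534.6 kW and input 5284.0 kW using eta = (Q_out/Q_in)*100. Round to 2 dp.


eta = (4534.6/5284.0)*100 = 85.82 %

85.82 %


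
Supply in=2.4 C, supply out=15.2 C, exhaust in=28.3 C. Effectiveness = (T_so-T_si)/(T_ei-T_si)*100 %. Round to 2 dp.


eff = (15.2-2.4)/(28.3-2.4)*100 = 49.42 %

49.42 %


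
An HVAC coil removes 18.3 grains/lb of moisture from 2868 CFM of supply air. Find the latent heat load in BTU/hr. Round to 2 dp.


Q = 0.68 * 2868 * 18.3 = 35689.39 BTU/hr

35689.39 BTU/hr


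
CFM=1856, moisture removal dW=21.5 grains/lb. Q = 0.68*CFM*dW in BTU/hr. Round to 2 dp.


Q = 0.68 * 1856 * 21.5 = 27134.72 BTU/hr

27134.72 BTU/hr


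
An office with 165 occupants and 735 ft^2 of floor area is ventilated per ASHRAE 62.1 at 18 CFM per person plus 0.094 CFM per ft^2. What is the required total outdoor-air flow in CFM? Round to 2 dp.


Total = 165*18 + 735*0.094 = 3039.09 CFM

3039.09 CFM


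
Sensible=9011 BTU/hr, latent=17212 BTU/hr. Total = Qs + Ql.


Qt = 9011 + 17212 = 26223 BTU/hr

26223 BTU/hr


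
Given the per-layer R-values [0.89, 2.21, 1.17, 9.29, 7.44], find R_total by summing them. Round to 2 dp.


R_total = 0.89 + 2.21 + 1.17 + 9.29 + 7.44 = 21.00

21.00


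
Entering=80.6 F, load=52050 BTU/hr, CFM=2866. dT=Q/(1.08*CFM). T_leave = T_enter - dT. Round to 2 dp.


dT = 52050/(1.08*2866) = 16.8159
T_leave = 80.6 - 16.8159 = 63.78 F

63.78 F


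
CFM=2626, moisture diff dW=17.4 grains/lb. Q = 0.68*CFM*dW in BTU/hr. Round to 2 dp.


Q = 0.68 * 2626 * 17.4 = 31070.83 BTU/hr

31070.83 BTU/hr


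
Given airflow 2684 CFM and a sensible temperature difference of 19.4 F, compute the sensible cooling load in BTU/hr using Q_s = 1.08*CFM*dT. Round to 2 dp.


Q = 1.08 * 2684 * 19.4 = 56235.17 BTU/hr

56235.17 BTU/hr


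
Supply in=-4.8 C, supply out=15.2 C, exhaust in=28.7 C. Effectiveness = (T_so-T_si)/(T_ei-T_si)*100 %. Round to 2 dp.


eff = (15.2-(-4.8))/(28.7-(-4.8))*100 = 59.70 %

59.70 %


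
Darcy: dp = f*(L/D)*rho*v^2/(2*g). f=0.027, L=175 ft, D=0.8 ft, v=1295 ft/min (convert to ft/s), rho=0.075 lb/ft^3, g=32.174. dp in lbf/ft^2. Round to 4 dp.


v_fps = 1295/60 = 21.5833 ft/s
dp = 0.027*(175/0.8)*0.075*21.5833^2/(2*32.174) = 3.2068 lbf/ft^2

3.2068 lbf/ft^2


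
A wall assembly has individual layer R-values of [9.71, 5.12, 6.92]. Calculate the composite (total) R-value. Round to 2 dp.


R_total = 9.71 + 5.12 + 6.92 = 21.75

21.75


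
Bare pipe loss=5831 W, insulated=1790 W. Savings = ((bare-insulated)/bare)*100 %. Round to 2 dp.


Savings = ((5831-1790)/5831)*100 = 69.30 %

69.30 %
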